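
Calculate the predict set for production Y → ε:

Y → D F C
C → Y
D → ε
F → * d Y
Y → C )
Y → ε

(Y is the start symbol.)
PREDICT(Y → ε) = (FIRST(RHS) \ {ε}) ∪ (FOLLOW(Y) if ε ∈ FIRST(RHS), i.e. RHS ⇒* ε)
The right-hand side is ε (FIRST(ε) = { ε }), so the predict set is FOLLOW(Y) = { $, ')', '*' }
PREDICT(Y → ε) = { $, ')', '*' }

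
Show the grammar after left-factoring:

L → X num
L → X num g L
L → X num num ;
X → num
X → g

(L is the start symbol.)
Left-factoring transforms A → αβ₁ | αβ₂ into A → αA' and A' → β₁ | β₂
(α is the longest common prefix among the alternatives). Repeat until
no nonterminal has two alternatives with a common prefix.

Round 1: L has alternatives sharing prefix 'X num'. Introduce L': L → X num L'
  Add: L' → ε
  Add: L' → g L
  Add: L' → num ;

No remaining common prefixes — done.

Resulting grammar:
L → X num L'
L' → ε
L' → g L
L' → num ;
X → num
X → g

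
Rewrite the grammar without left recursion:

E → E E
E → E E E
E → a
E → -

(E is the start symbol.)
E is directly left-recursive. The standard transformation for
  A → A α₁ | ... | A α_m | β₁ | ... | β_n
is
  A  → β₁ A' | ... | β_n A'
  A' → α₁ A' | ... | α_m A' | ε

E → a becomes E → a E'
E → - becomes E → - E'
E → E E becomes E' → E E'
E → E E E becomes E' → E E E'
Add E' → ε

Resulting grammar:
E → a E'
E → - E'
E' → E E'
E' → E E E'
E' → ε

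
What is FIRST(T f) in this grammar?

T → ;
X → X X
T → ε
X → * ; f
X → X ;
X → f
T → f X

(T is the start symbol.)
{ ';', 'f' }

FIRST sets of the non-terminals involved (from the grammar, by fixed-point iteration):
  FIRST(T) = { ';', 'f', ε }

To compute FIRST(T f), process the symbols left to right:
Symbol T is a non-terminal. Add FIRST(T) \ {ε} = { ';', 'f' }
T is nullable (ε ∈ FIRST(T)), continue to the next symbol.
Symbol f is a terminal. Add 'f' and stop.
FIRST(T f) = { ';', 'f' }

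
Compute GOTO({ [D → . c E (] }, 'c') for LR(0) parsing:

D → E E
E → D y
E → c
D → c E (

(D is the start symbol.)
GOTO(I, 'c') = CLOSURE({ [A → αX.β] : [A → α.Xβ] ∈ I, X = 'c' })

Items with dot before 'c', with the dot advanced:
  [D → . c E (] → [D → c . E (]
Closure of the advanced items:
  [D → c . E (] has the dot before E: add [E → . D y], [E → . c]
  [E → . D y] has the dot before D: add [D → . E E], [D → . c E (]

GOTO = { [D → . E E], [D → . c E (], [D → c . E (], [E → . D y], [E → . c] }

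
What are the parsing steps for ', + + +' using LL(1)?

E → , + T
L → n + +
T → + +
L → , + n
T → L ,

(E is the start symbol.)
Stack is shown with the top on the left.

Stack    Input      Action
--------------------------
E $      , + + + $  output E → , + T
, + T $  , + + + $  match ','
+ T $    + + + $    match '+'
T $      + + $      output T → + +
+ + $    + + $      match '+'
+ $      + $        match '+'
$        $          accept

The string is accepted.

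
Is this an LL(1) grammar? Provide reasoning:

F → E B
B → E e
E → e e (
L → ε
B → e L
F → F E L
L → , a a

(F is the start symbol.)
A grammar is LL(1) if for each non-terminal N with multiple productions, the predict sets of those productions are pairwise disjoint, where PREDICT(N → α) = (FIRST(α) \ {ε}) ∪ (FOLLOW(N) if α ⇒* ε).

Relevant sets:
  FIRST(E) = { 'e' }
  FIRST(F) = { 'e' }
  FOLLOW(L) = { $, 'e' }

For F:
  PREDICT(F → E B) = { 'e' }
  PREDICT(F → F E L) = { 'e' }
For B:
  PREDICT(B → E e) = { 'e' }
  PREDICT(B → e L) = { 'e' }
For L:
  PREDICT(L → ε) = { $, 'e' }
  PREDICT(L → ',' a a) = { ',' }
E has a single production, so nothing to check there.

Conflict found: Predict set conflict for F: { 'e' }
The grammar is NOT LL(1).

Answer: No. Predict set conflict for F: { 'e' }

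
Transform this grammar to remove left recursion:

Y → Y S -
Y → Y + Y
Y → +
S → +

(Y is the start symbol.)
Y → + Y'
Y' → S - Y'
Y' → + Y Y'
Y' → ε
S → +

Y is directly left-recursive. The standard transformation for
  A → A α₁ | ... | A α_m | β₁ | ... | β_n
is
  A  → β₁ A' | ... | β_n A'
  A' → α₁ A' | ... | α_m A' | ε

Y → + becomes Y → + Y'
Y → Y S - becomes Y' → S - Y'
Y → Y + Y becomes Y' → + Y Y'
Add Y' → ε

Productions for other non-terminals are unchanged:
  S → +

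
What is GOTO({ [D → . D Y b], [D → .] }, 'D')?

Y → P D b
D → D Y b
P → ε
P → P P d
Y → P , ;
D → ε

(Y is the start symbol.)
{ [D → D . Y b], [P → . P P d], [P → .], [Y → . P , ;], [Y → . P D b] }

GOTO(I, 'D') = CLOSURE({ [A → αX.β] : [A → α.Xβ] ∈ I, X = 'D' })

Items with dot before 'D', with the dot advanced:
  [D → . D Y b] → [D → D . Y b]
Closure of the advanced items:
  [D → D . Y b] has the dot before Y: add [Y → . P D b], [Y → . P , ;]
  [Y → . P D b] has the dot before P: add [P → .], [P → . P P d]

GOTO = { [D → D . Y b], [P → . P P d], [P → .], [Y → . P , ;], [Y → . P D b] }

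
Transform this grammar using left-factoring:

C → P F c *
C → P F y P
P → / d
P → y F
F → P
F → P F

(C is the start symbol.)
Left-factoring transforms A → αβ₁ | αβ₂ into A → αA' and A' → β₁ | β₂
(α is the longest common prefix among the alternatives). Repeat until
no nonterminal has two alternatives with a common prefix.

Round 1: C has alternatives sharing prefix 'P F'. Introduce C': C → P F C'
  Add: C' → c *
  Add: C' → y P

Round 2: F has alternatives sharing prefix 'P'. Introduce F': F → P F'
  Add: F' → ε
  Add: F' → F

No remaining common prefixes — done.

Resulting grammar:
C → P F C'
C' → c *
C' → y P
P → / d
P → y F
F → P F'
F' → ε
F' → F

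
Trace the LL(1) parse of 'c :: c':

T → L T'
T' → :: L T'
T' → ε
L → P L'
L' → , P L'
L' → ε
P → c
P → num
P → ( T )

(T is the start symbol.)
Stack is shown with the top on the left.

Stack      Input     Action
---------------------------
T $        c :: c $  output T → L T'
L T' $     c :: c $  output L → P L'
P L' T' $  c :: c $  output P → c
c L' T' $  c :: c $  match 'c'
L' T' $    :: c $    output L' → ε
T' $       :: c $    output T' → :: L T'
:: L T' $  :: c $    match '::'
L T' $     c $       output L → P L'
P L' T' $  c $       output P → c
c L' T' $  c $       match 'c'
L' T' $    $         output L' → ε
T' $       $         output T' → ε
$          $         accept

The string is accepted.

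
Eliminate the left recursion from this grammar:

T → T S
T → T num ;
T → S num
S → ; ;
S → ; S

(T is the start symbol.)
T → S num T'
T' → S T'
T' → num ; T'
T' → ε
S → ; ;
S → ; S

T is directly left-recursive. The standard transformation for
  A → A α₁ | ... | A α_m | β₁ | ... | β_n
is
  A  → β₁ A' | ... | β_n A'
  A' → α₁ A' | ... | α_m A' | ε

T → S num becomes T → S num T'
T → T S becomes T' → S T'
T → T num ; becomes T' → num ; T'
Add T' → ε

Productions for other non-terminals are unchanged:
  S → ; ;
  S → ; S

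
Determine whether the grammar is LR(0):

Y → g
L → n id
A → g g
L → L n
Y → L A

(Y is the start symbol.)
Yes, the grammar is LR(0)

A grammar is LR(0) if no state in the canonical LR(0) collection has:
  - both a shift item (dot before a terminal) and a complete item (shift-reduce conflict), or
  - two or more complete items (reduce-reduce conflict; the accept item [Y' → Y .] counts as a complete item here).

Augment with Y' → Y and build the canonical LR(0) collection (I0 = CLOSURE({[Y' → . Y]}), then GOTO on every symbol after a dot until no new states appear). It has 10 states:
  I0: { [L → . L n], [L → . n id], [Y → . L A], [Y → . g], [Y' → . Y] }  — shift
  I1: { [A → . g g], [L → L . n], [Y → L . A] }  — shift
  I2: { [Y' → Y .] }  — accept
  I3: { [Y → g .] }  — reduce
  I4: { [L → n . id] }  — shift
  I5: { [L → n id .] }  — reduce
  I6: { [Y → L A .] }  — reduce
  I7: { [A → g . g] }  — shift
  I8: { [L → L n .] }  — reduce
  I9: { [A → g g .] }  — reduce

Every state is either a pure shift/goto state or contains exactly one complete item and nothing to shift — no conflicts. The grammar is LR(0).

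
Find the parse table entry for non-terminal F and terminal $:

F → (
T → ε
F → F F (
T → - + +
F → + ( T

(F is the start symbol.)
Empty (error entry)

To find M[F, $], we find productions for F where $ is in the predict set (PREDICT(N → α) = (FIRST(α) \ {ε}) ∪ (FOLLOW(N) if α ⇒* ε)).

Relevant sets:
  FIRST(F) = { '(', '+' }

F → (: PREDICT = { '(' }
F → F F (: PREDICT = { '(', '+' }
F → + ( T: PREDICT = { '+' }

M[F, $] is empty (no production applies)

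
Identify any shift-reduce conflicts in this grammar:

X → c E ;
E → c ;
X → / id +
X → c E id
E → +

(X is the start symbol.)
A shift-reduce conflict occurs when an LR(0) state has both:
  - a complete (reduce) item [A → α .] (dot at the end), and
  - a shift item [B → β . c γ] (dot before a terminal).

Augment with X' → X and build the canonical LR(0) collection (I0 = CLOSURE({[X' → . X]}), then GOTO on every symbol after a dot until no new states appear). It has 12 states:
  I0: { [X → . / id +], [X → . c E ;], [X → . c E id], [X' → . X] }  — shift
  I1: { [X → / . id +] }  — shift
  I2: { [X' → X .] }  — accept
  I3: { [E → . +], [E → . c ;], [X → c . E ;], [X → c . E id] }  — shift
  I4: { [E → + .] }  — reduce
  I5: { [X → c E . ;], [X → c E . id] }  — shift
  I6: { [E → c . ;] }  — shift
  I7: { [E → c ; .] }  — reduce
  I8: { [X → c E ; .] }  — reduce
  I9: { [X → c E id .] }  — reduce
  I10: { [X → / id . +] }  — shift
  I11: { [X → / id + .] }  — reduce

No state contains both a complete item and a shift item.

Answer: No shift-reduce conflicts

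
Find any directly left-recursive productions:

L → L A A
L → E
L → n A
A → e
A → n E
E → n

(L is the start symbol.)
Direct left recursion occurs when N → N α for some non-terminal N (the right-hand side begins with the left-hand side itself).

L → L A A: LEFT RECURSIVE (starts with L)
L → E: starts with E
L → n A: starts with n
A → e: starts with e
A → n E: starts with n
E → n: starts with n

The grammar has direct left recursion on: L.

Answer: Yes, L is left-recursive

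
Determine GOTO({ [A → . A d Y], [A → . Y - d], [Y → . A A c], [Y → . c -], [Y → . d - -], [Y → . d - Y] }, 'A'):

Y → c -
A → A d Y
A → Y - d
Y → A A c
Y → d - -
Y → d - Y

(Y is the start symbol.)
GOTO(I, 'A') = CLOSURE({ [A → αX.β] : [A → α.Xβ] ∈ I, X = 'A' })

Items with dot before 'A', with the dot advanced:
  [A → . A d Y] → [A → A . d Y]
  [Y → . A A c] → [Y → A . A c]
Closure of the advanced items:
  [Y → A . A c] has the dot before A: add [A → . A d Y], [A → . Y - d]
  [A → . Y - d] has the dot before Y: add [Y → . c -], [Y → . A A c], [Y → . d - -], [Y → . d - Y]

GOTO = { [A → . A d Y], [A → . Y - d], [A → A . d Y], [Y → . A A c], [Y → . c -], [Y → . d - -], [Y → . d - Y], [Y → A . A c] }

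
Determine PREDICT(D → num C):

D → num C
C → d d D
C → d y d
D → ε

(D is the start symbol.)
PREDICT(D → num C) = (FIRST(RHS) \ {ε}) ∪ (FOLLOW(D) if ε ∈ FIRST(RHS), i.e. RHS ⇒* ε)
FIRST(num C) = { 'num' }
ε ∉ FIRST(num C), so FOLLOW(D) is not added.
PREDICT(D → num C) = { 'num' }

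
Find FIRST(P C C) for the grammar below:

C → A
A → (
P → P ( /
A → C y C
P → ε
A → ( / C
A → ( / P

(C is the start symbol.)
{ '(' }

FIRST sets of the non-terminals involved (from the grammar, by fixed-point iteration):
  FIRST(P) = { '(', ε }
  FIRST(C) = { '(' }

To compute FIRST(P C C), process the symbols left to right:
Symbol P is a non-terminal. Add FIRST(P) \ {ε} = { '(' }
P is nullable (ε ∈ FIRST(P)), continue to the next symbol.
Symbol C is a non-terminal. Add FIRST(C) \ {ε} = { '(' }
C is not nullable (ε ∉ FIRST(C)), so stop here.
FIRST(P C C) = { '(' }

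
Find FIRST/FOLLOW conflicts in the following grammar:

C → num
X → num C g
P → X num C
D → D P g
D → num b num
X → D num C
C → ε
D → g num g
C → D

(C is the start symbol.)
Yes. C → num with FOLLOW(C) on { 'num' }; C → D with FOLLOW(C) on { 'g', 'num' }

A FIRST/FOLLOW conflict occurs when a non-terminal N has a nullable alternative N → β (β ⇒* ε) and another alternative N → α with FIRST(α) ∩ FOLLOW(N) ≠ ∅: on such a lookahead the parser cannot decide between expanding α and letting N vanish via β.

Nullable non-terminals: C.
FIRST sets used below: FIRST(D) = { 'g', 'num' }

C: nullable alternative(s) C → ε; FOLLOW(C) = { $, 'g', 'num' }
  C → num: FIRST \ {ε} = { 'num' } — overlaps FOLLOW(C) on { 'num' }: CONFLICT
  C → ε: FIRST \ {ε} = { } — this is the only nullable alternative, skip
  C → D: FIRST \ {ε} = { 'g', 'num' } — overlaps FOLLOW(C) on { 'g', 'num' }: CONFLICT

D, P, X have no nullable alternative, so no FIRST/FOLLOW check is needed there.

So the grammar has 2 FIRST/FOLLOW conflicts (marked CONFLICT above).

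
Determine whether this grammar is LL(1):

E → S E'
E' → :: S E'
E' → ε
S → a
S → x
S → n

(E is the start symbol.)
Yes, the grammar is LL(1).

Relevant sets:
  FOLLOW(E') = { $ }

For E':
  PREDICT(E' → :: S E') = { '::' }
  PREDICT(E' → ε) = { $ }
For S:
  PREDICT(S → a) = { 'a' }
  PREDICT(S → x) = { 'x' }
  PREDICT(S → n) = { 'n' }
E has a single production, so nothing to check there.

All predict sets are disjoint. The grammar IS LL(1).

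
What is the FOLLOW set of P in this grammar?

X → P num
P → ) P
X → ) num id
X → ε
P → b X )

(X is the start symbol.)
{ 'num' }

In X → P num: P is followed by num, add FIRST(num) \ {ε} = { 'num' }
In P → ) P: P is at the end; this adds FOLLOW(P) to itself — nothing new

Taking the union: FOLLOW(P) = { 'num' }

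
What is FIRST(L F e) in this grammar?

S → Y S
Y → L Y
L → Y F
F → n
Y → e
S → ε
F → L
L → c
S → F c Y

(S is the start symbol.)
FIRST sets of the non-terminals involved (from the grammar, by fixed-point iteration):
  FIRST(L) = { 'c', 'e' }

To compute FIRST(L F e), process the symbols left to right:
Symbol L is a non-terminal. Add FIRST(L) \ {ε} = { 'c', 'e' }
L is not nullable (ε ∉ FIRST(L)), so stop here.
FIRST(L F e) = { 'c', 'e' }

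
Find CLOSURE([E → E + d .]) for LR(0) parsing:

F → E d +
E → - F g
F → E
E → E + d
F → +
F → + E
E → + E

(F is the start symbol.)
To compute CLOSURE, for each item [A → α.Bβ] where B is a non-terminal, add [B → .γ] for all productions B → γ; repeat for the newly added items until nothing changes.

Start with: [E → E + d .]
The dot is at the end, so nothing is added.

CLOSURE = { [E → E + d .] }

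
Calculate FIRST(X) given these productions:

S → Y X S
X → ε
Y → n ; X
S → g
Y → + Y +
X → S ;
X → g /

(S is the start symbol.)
{ '+', 'g', 'n', ε }

FIRST sets of the other non-terminals involved (by the same procedure, iterated to a fixed point):
  FIRST(S) = { '+', 'g', 'n' }

From X → ε:
  - ε-production, so ε ∈ FIRST(X)
From X → S ;:
  - S is a non-terminal: add FIRST(S) \ {ε} = { '+', 'g', 'n' }
    S is not nullable, so stop
From X → g /:
  - g is a terminal: add 'g' and stop

Collecting: FIRST(X) = { '+', 'g', 'n', ε }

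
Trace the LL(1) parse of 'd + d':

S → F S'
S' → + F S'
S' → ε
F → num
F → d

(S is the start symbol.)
Stack is shown with the top on the left.

Stack     Input    Action
-------------------------
S $       d + d $  output S → F S'
F S' $    d + d $  output F → d
d S' $    d + d $  match 'd'
S' $      + d $    output S' → + F S'
+ F S' $  + d $    match '+'
F S' $    d $      output F → d
d S' $    d $      match 'd'
S' $      $        output S' → ε
$         $        accept

The string is accepted.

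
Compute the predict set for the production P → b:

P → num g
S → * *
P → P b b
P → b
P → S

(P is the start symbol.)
{ 'b' }

PREDICT(P → b) = (FIRST(RHS) \ {ε}) ∪ (FOLLOW(P) if ε ∈ FIRST(RHS), i.e. RHS ⇒* ε)
FIRST(b) = { 'b' }
ε ∉ FIRST(b), so FOLLOW(P) is not added.
PREDICT(P → b) = { 'b' }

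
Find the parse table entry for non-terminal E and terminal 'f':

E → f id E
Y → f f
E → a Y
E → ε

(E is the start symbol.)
E → f id E

To find M[E, 'f'], we find productions for E where 'f' is in the predict set (PREDICT(N → α) = (FIRST(α) \ {ε}) ∪ (FOLLOW(N) if α ⇒* ε)).

Relevant sets:
  FOLLOW(E) = { $ }

E → f id E: PREDICT = { 'f' }
  'f' is in predict set, so this production goes in M[E, 'f']
E → a Y: PREDICT = { 'a' }
E → ε: PREDICT = { $ }

M[E, 'f'] = E → f id E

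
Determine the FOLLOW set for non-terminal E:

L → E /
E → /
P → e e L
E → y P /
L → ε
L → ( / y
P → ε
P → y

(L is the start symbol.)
{ '/' }

In L → E /: E is followed by '/', add FIRST('/') \ {ε} = { '/' }

Taking the union: FOLLOW(E) = { '/' }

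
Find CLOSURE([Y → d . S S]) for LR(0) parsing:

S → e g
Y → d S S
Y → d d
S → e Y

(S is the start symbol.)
Start with: [Y → d . S S]
  [Y → d . S S] has the dot before S: add [S → . e g], [S → . e Y]
No further items can be added.

CLOSURE = { [S → . e Y], [S → . e g], [Y → d . S S] }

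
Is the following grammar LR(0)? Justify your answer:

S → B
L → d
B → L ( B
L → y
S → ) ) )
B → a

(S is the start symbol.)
Yes, the grammar is LR(0)

A grammar is LR(0) if no state in the canonical LR(0) collection has:
  - both a shift item (dot before a terminal) and a complete item (shift-reduce conflict), or
  - two or more complete items (reduce-reduce conflict; the accept item [S' → S .] counts as a complete item here).

Augment with S' → S and build the canonical LR(0) collection (I0 = CLOSURE({[S' → . S]}), then GOTO on every symbol after a dot until no new states appear). It has 12 states:
  I0: { [B → . L ( B], [B → . a], [L → . d], [L → . y], [S → . ) ) )], [S → . B], [S' → . S] }  — shift
  I1: { [S → ) . ) )] }  — shift
  I2: { [S → B .] }  — reduce
  I3: { [B → L . ( B] }  — shift
  I4: { [S' → S .] }  — accept
  I5: { [B → a .] }  — reduce
  I6: { [L → d .] }  — reduce
  I7: { [L → y .] }  — reduce
  I8: { [B → . L ( B], [B → . a], [B → L ( . B], [L → . d], [L → . y] }  — shift
  I9: { [B → L ( B .] }  — reduce
  I10: { [S → ) ) . )] }  — shift
  I11: { [S → ) ) ) .] }  — reduce

Every state is either a pure shift/goto state or contains exactly one complete item and nothing to shift — no conflicts. The grammar is LR(0).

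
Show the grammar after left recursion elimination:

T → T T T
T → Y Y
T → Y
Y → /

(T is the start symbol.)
T → Y Y T'
T → Y T'
T' → T T T'
T' → ε
Y → /

T is directly left-recursive. The standard transformation for
  A → A α₁ | ... | A α_m | β₁ | ... | β_n
is
  A  → β₁ A' | ... | β_n A'
  A' → α₁ A' | ... | α_m A' | ε

T → Y Y becomes T → Y Y T'
T → Y becomes T → Y T'
T → T T T becomes T' → T T T'
Add T' → ε

Productions for other non-terminals are unchanged:
  Y → /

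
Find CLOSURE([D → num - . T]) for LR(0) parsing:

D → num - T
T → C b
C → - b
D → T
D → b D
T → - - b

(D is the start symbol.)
{ [C → . - b], [D → num - . T], [T → . - - b], [T → . C b] }

To compute CLOSURE, for each item [A → α.Bβ] where B is a non-terminal, add [B → .γ] for all productions B → γ; repeat for the newly added items until nothing changes.

Start with: [D → num - . T]
  [D → num - . T] has the dot before T: add [T → . C b], [T → . - - b]
  [T → . C b] has the dot before C: add [C → . - b]
No further items can be added.

CLOSURE = { [C → . - b], [D → num - . T], [T → . - - b], [T → . C b] }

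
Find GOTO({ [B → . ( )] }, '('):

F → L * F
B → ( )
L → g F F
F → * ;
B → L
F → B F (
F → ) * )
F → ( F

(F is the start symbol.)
GOTO(I, '(') = CLOSURE({ [A → αX.β] : [A → α.Xβ] ∈ I, X = '(' })

Items with dot before '(', with the dot advanced:
  [B → . ( )] → [B → ( . )]
Closure adds nothing (no advanced item has the dot before a non-terminal).

GOTO = { [B → ( . )] }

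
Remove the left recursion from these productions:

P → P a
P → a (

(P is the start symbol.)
P → a ( P'
P' → a P'
P' → ε

P is directly left-recursive. The standard transformation for
  A → A α₁ | ... | A α_m | β₁ | ... | β_n
is
  A  → β₁ A' | ... | β_n A'
  A' → α₁ A' | ... | α_m A' | ε

P → a ( becomes P → a ( P'
P → P a becomes P' → a P'
Add P' → ε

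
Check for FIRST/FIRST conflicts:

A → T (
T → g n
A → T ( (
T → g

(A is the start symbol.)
Yes. A → T '(' / A → T '(' '(' on { 'g' }; T → g n / T → g on { 'g' }

A FIRST/FIRST conflict occurs when two productions N → α and N → β for the same non-terminal have FIRST(α) ∩ FIRST(β) ≠ ∅ (with ε ∈ FIRST of a nullable right-hand side, so two nullable alternatives also conflict).

FIRST sets of the non-terminals at (or reachable through a nullable prefix from) the front of some alternative:
  FIRST(T) = { 'g' }

Productions for A:
  A → T (: FIRST = { 'g' }
  A → T ( (: FIRST = { 'g' }
Productions for T:
  T → g n: FIRST = { 'g' }
  T → g: FIRST = { 'g' }

Conflict for A: A → T ( and A → T ( (
  Overlap: { 'g' }
Conflict for T: T → g n and T → g
  Overlap: { 'g' }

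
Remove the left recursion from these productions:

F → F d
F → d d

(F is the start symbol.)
F → d d F'
F' → d F'
F' → ε

F is directly left-recursive. The standard transformation for
  A → A α₁ | ... | A α_m | β₁ | ... | β_n
is
  A  → β₁ A' | ... | β_n A'
  A' → α₁ A' | ... | α_m A' | ε

F → d d becomes F → d d F'
F → F d becomes F' → d F'
Add F' → ε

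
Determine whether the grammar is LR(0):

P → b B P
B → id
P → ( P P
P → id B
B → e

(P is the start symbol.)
A grammar is LR(0) if no state in the canonical LR(0) collection has:
  - both a shift item (dot before a terminal) and a complete item (shift-reduce conflict), or
  - two or more complete items (reduce-reduce conflict; the accept item [P' → P .] counts as a complete item here).

Augment with P' → P and build the canonical LR(0) collection (I0 = CLOSURE({[P' → . P]}), then GOTO on every symbol after a dot until no new states appear). It has 12 states:
  I0: { [P → . ( P P], [P → . b B P], [P → . id B], [P' → . P] }  — shift
  I1: { [P → ( . P P], [P → . ( P P], [P → . b B P], [P → . id B] }  — shift
  I2: { [P' → P .] }  — accept
  I3: { [B → . e], [B → . id], [P → b . B P] }  — shift
  I4: { [B → . e], [B → . id], [P → id . B] }  — shift
  I5: { [P → id B .] }  — reduce
  I6: { [B → e .] }  — reduce
  I7: { [B → id .] }  — reduce
  I8: { [P → . ( P P], [P → . b B P], [P → . id B], [P → b B . P] }  — shift
  I9: { [P → b B P .] }  — reduce
  I10: { [P → ( P . P], [P → . ( P P], [P → . b B P], [P → . id B] }  — shift
  I11: { [P → ( P P .] }  — reduce

Every state is either a pure shift/goto state or contains exactly one complete item and nothing to shift — no conflicts. The grammar is LR(0).

Answer: Yes, the grammar is LR(0)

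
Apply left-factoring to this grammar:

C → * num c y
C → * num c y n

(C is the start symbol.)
Left-factoring transforms A → αβ₁ | αβ₂ into A → αA' and A' → β₁ | β₂
(α is the longest common prefix among the alternatives). Repeat until
no nonterminal has two alternatives with a common prefix.

Round 1: C has alternatives sharing prefix '* num c y'. Introduce C': C → * num c y C'
  Add: C' → ε
  Add: C' → n

No remaining common prefixes — done.

Resulting grammar:
C → * num c y C'
C' → ε
C' → n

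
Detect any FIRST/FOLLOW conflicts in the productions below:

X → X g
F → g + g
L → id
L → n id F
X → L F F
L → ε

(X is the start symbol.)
No FIRST/FOLLOW conflicts.

Nullable non-terminals: L.

L: nullable alternative(s) L → ε; FOLLOW(L) = { 'g' }
  L → id: FIRST \ {ε} = { 'id' } — disjoint from FOLLOW(L)
  L → n id F: FIRST \ {ε} = { 'n' } — disjoint from FOLLOW(L)
  L → ε: FIRST \ {ε} = { } — this is the only nullable alternative, skip

F, X have no nullable alternative, so no FIRST/FOLLOW check is needed there.

No FIRST/FOLLOW conflicts found.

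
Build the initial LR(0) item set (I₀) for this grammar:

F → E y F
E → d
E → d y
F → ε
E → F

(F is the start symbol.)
{ [E → . F], [E → . d y], [E → . d], [F → . E y F], [F → .], [F' → . F] }

First, augment the grammar with F' → F
I₀ = CLOSURE({ [F' → . F] }):
  [F' → . F] has the dot before F: add [F → . E y F], [F → .]
  [F → . E y F] has the dot before E: add [E → . d], [E → . d y], [E → . F]
No further items can be added.

I₀ = { [E → . F], [E → . d y], [E → . d], [F → . E y F], [F → .], [F' → . F] }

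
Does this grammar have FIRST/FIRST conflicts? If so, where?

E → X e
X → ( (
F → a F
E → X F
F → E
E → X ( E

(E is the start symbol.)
A FIRST/FIRST conflict occurs when two productions N → α and N → β for the same non-terminal have FIRST(α) ∩ FIRST(β) ≠ ∅ (with ε ∈ FIRST of a nullable right-hand side, so two nullable alternatives also conflict).

FIRST sets of the non-terminals at (or reachable through a nullable prefix from) the front of some alternative:
  FIRST(X) = { '(' }
  FIRST(E) = { '(' }

Productions for E:
  E → X e: FIRST = { '(' }
  E → X F: FIRST = { '(' }
  E → X ( E: FIRST = { '(' }
Productions for F:
  F → a F: FIRST = { 'a' }
  F → E: FIRST = { '(' }
X has only one production, so no FIRST/FIRST conflict is possible there.

Conflict for E: E → X e and E → X F
  Overlap: { '(' }
Conflict for E: E → X e and E → X ( E
  Overlap: { '(' }
Conflict for E: E → X F and E → X ( E
  Overlap: { '(' }

Answer: Yes. E → X e / E → X F on { '(' }; E → X e / E → X '(' E on { '(' }; E → X F / E → X '(' E on { '(' }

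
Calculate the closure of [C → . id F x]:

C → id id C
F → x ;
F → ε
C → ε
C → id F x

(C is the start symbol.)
To compute CLOSURE, for each item [A → α.Bβ] where B is a non-terminal, add [B → .γ] for all productions B → γ; repeat for the newly added items until nothing changes.

Start with: [C → . id F x]
The dot precedes the terminal id, so nothing is added.

CLOSURE = { [C → . id F x] }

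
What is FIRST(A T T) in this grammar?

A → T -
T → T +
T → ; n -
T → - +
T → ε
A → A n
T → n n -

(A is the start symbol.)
FIRST sets of the non-terminals involved (from the grammar, by fixed-point iteration):
  FIRST(A) = { '+', '-', ';', 'n' }

To compute FIRST(A T T), process the symbols left to right:
Symbol A is a non-terminal. Add FIRST(A) \ {ε} = { '+', '-', ';', 'n' }
A is not nullable (ε ∉ FIRST(A)), so stop here.
FIRST(A T T) = { '+', '-', ';', 'n' }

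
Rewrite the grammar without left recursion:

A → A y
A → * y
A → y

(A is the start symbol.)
A is directly left-recursive. The standard transformation for
  A → A α₁ | ... | A α_m | β₁ | ... | β_n
is
  A  → β₁ A' | ... | β_n A'
  A' → α₁ A' | ... | α_m A' | ε

A → * y becomes A → * y A'
A → y becomes A → y A'
A → A y becomes A' → y A'
Add A' → ε

Resulting grammar:
A → * y A'
A → y A'
A' → y A'
A' → ε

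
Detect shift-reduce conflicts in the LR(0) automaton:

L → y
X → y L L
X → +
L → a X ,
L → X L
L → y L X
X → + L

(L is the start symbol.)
Augment with L' → L and build the canonical LR(0) collection (I0 = CLOSURE({[L' → . L]}), then GOTO on every symbol after a dot until no new states appear). It has 15 states:
  I0: { [L → . X L], [L → . a X ,], [L → . y L X], [L → . y], [L' → . L], [X → . + L], [X → . +], [X → . y L L] }  — shift
  I1: { [L → . X L], [L → . a X ,], [L → . y L X], [L → . y], [X → + . L], [X → + .], [X → . + L], [X → . +], [X → . y L L] }  — shift, reduce
  I2: { [L' → L .] }  — accept
  I3: { [L → . X L], [L → . a X ,], [L → . y L X], [L → . y], [L → X . L], [X → . + L], [X → . +], [X → . y L L] }  — shift
  I4: { [L → a . X ,], [X → . + L], [X → . +], [X → . y L L] }  — shift
  I5: { [L → . X L], [L → . a X ,], [L → . y L X], [L → . y], [L → y . L X], [L → y .], [X → . + L], [X → . +], [X → . y L L], [X → y . L L] }  — shift, reduce
  I6: { [L → . X L], [L → . a X ,], [L → . y L X], [L → . y], [L → y L . X], [X → . + L], [X → . +], [X → . y L L], [X → y L . L] }  — shift
  I7: { [X → y L L .] }  — reduce
  I8: { [L → . X L], [L → . a X ,], [L → . y L X], [L → . y], [L → X . L], [L → y L X .], [X → . + L], [X → . +], [X → . y L L] }  — shift, reduce
  I9: { [L → X L .] }  — reduce
  I10: { [L → a X . ,] }  — shift
  I11: { [L → . X L], [L → . a X ,], [L → . y L X], [L → . y], [X → . + L], [X → . +], [X → . y L L], [X → y . L L] }  — shift
  I12: { [L → . X L], [L → . a X ,], [L → . y L X], [L → . y], [X → . + L], [X → . +], [X → . y L L], [X → y L . L] }  — shift
  I13: { [L → a X , .] }  — reduce
  I14: { [X → + L .] }  — reduce

I1 contains reduce item [X → + .] and shift items [L → . a X ,], [L → . y], [L → . y L X], [X → . +], [X → . + L], [X → . y L L] — shift-reduce conflict.
I5 contains reduce item [L → y .] and shift items [L → . a X ,], [L → . y], [L → . y L X], [X → . +], [X → . + L], [X → . y L L] — shift-reduce conflict.
I8 contains reduce item [L → y L X .] and shift items [L → . a X ,], [L → . y], [L → . y L X], [X → . +], [X → . + L], [X → . y L L] — shift-reduce conflict.

Answer: Yes — I1: [X → + .] vs [L → . a X ,]; I5: [L → y .] vs [L → . a X ,]; I8: [L → y L X .] vs [L → . a X ,]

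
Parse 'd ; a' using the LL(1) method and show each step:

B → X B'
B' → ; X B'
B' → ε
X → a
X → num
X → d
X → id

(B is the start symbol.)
Stack is shown with the top on the left.

Stack     Input    Action
-------------------------
B $       d ; a $  output B → X B'
X B' $    d ; a $  output X → d
d B' $    d ; a $  match 'd'
B' $      ; a $    output B' → ; X B'
; X B' $  ; a $    match ';'
X B' $    a $      output X → a
a B' $    a $      match 'a'
B' $      $        output B' → ε
$         $        accept

The string is accepted.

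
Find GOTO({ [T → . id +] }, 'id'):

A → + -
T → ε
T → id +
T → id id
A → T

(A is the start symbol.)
{ [T → id . +] }

GOTO(I, 'id') = CLOSURE({ [A → αX.β] : [A → α.Xβ] ∈ I, X = 'id' })

Items with dot before 'id', with the dot advanced:
  [T → . id +] → [T → id . +]
Closure adds nothing (no advanced item has the dot before a non-terminal).

GOTO = { [T → id . +] }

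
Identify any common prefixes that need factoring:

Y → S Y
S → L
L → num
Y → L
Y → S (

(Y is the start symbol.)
Yes, Y has productions with common prefix 'S'

Left-factoring is needed when two productions for the same non-terminal
share a common prefix on the right-hand side.

Productions for Y:
  Y → S Y
  Y → L
  Y → S (

Found common prefix 'S' in productions for Y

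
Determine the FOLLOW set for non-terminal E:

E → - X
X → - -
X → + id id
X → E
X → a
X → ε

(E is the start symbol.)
To compute FOLLOW(E), find every occurrence of E on a right-hand side N → α E β: add FIRST(β) \ {ε}, and if β is empty or nullable also add FOLLOW(N). Iterate to a fixed point.

E is the start symbol, so $ ∈ FOLLOW(E).
In X → E: E is at the end, add FOLLOW(X)

The FOLLOW sets referred to above (computed the same way, to a fixed point):
  FOLLOW(X) = { $ }

Taking the union: FOLLOW(E) = { $ }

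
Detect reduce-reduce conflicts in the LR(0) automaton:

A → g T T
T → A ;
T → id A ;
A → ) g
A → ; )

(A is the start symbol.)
A reduce-reduce conflict occurs when an LR(0) state has two complete items [A → α .] and [B → β .] — both call for a reduction, and with no lookahead the parser cannot choose between them.

Augment with A' → A and build the canonical LR(0) collection (I0 = CLOSURE({[A' → . A]}), then GOTO on every symbol after a dot until no new states appear). It has 14 states:
  I0: { [A → . ) g], [A → . ; )], [A → . g T T], [A' → . A] }  — shift
  I1: { [A → ) . g] }  — shift
  I2: { [A → ; . )] }  — shift
  I3: { [A' → A .] }  — accept
  I4: { [A → . ) g], [A → . ; )], [A → . g T T], [A → g . T T], [T → . A ;], [T → . id A ;] }  — shift
  I5: { [T → A . ;] }  — shift
  I6: { [A → . ) g], [A → . ; )], [A → . g T T], [A → g T . T], [T → . A ;], [T → . id A ;] }  — shift
  I7: { [A → . ) g], [A → . ; )], [A → . g T T], [T → id . A ;] }  — shift
  I8: { [T → id A . ;] }  — shift
  I9: { [T → id A ; .] }  — reduce
  I10: { [A → g T T .] }  — reduce
  I11: { [T → A ; .] }  — reduce
  I12: { [A → ; ) .] }  — reduce
  I13: { [A → ) g .] }  — reduce

No state contains more than one complete item.

Answer: No reduce-reduce conflicts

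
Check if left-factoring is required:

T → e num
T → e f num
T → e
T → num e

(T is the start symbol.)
Yes, T has productions with common prefix 'e'

Left-factoring is needed when two productions for the same non-terminal
share a common prefix on the right-hand side.

Productions for T:
  T → e num
  T → e f num
  T → e
  T → num e

Found common prefix 'e' in productions for T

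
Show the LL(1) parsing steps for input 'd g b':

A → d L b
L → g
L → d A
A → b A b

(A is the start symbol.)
Stack is shown with the top on the left.

Stack    Input    Action
------------------------
A $      d g b $  output A → d L b
d L b $  d g b $  match 'd'
L b $    g b $    output L → g
g b $    g b $    match 'g'
b $      b $      match 'b'
$        $        accept

The string is accepted.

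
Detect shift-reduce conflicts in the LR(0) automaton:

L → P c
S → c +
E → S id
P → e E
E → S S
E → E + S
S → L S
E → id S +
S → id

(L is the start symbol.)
A shift-reduce conflict occurs when an LR(0) state has both:
  - a complete (reduce) item [A → α .] (dot at the end), and
  - a shift item [B → β . c γ] (dot before a terminal).

Augment with L' → L and build the canonical LR(0) collection (I0 = CLOSURE({[L' → . L]}), then GOTO on every symbol after a dot until no new states appear). It has 19 states:
  I0: { [L → . P c], [L' → . L], [P → . e E] }  — shift
  I1: { [L' → L .] }  — accept
  I2: { [L → P . c] }  — shift
  I3: { [E → . E + S], [E → . S S], [E → . S id], [E → . id S +], [L → . P c], [P → . e E], [P → e . E], [S → . L S], [S → . c +], [S → . id] }  — shift
  I4: { [E → E . + S], [P → e E .] }  — shift, reduce
  I5: { [L → . P c], [P → . e E], [S → . L S], [S → . c +], [S → . id], [S → L . S] }  — shift
  I6: { [E → S . S], [E → S . id], [L → . P c], [P → . e E], [S → . L S], [S → . c +], [S → . id] }  — shift
  I7: { [S → c . +] }  — shift
  I8: { [E → id . S +], [L → . P c], [P → . e E], [S → . L S], [S → . c +], [S → . id], [S → id .] }  — shift, reduce
  I9: { [E → id S . +] }  — shift
  I10: { [S → id .] }  — reduce
  I11: { [E → id S + .] }  — reduce
  I12: { [S → c + .] }  — reduce
  I13: { [E → S S .] }  — reduce
  I14: { [E → S id .], [S → id .] }  — 2 reduces
  I15: { [S → L S .] }  — reduce
  I16: { [E → E + . S], [L → . P c], [P → . e E], [S → . L S], [S → . c +], [S → . id] }  — shift
  I17: { [E → E + S .] }  — reduce
  I18: { [L → P c .] }  — reduce

I4 contains reduce item [P → e E .] and shift item [E → E . + S] — shift-reduce conflict.
I8 contains reduce item [S → id .] and shift items [P → . e E], [S → . c +], [S → . id] — shift-reduce conflict.

Answer: Yes — I4: [P → e E .] vs [E → E . + S]; I8: [S → id .] vs [P → . e E]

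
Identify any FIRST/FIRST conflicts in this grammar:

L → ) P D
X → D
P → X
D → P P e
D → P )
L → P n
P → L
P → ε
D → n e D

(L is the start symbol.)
FIRST sets of the non-terminals at (or reachable through a nullable prefix from) the front of some alternative:
  FIRST(P) = { ')', 'e', 'n', ε }
  FIRST(X) = { ')', 'e', 'n' }
  FIRST(L) = { ')', 'e', 'n' }

Productions for L:
  L → ) P D: FIRST = { ')' }
  L → P n: FIRST = { ')', 'e', 'n' }
Productions for P:
  P → X: FIRST = { ')', 'e', 'n' }
  P → L: FIRST = { ')', 'e', 'n' }
  P → ε: FIRST = { ε }
Productions for D:
  D → P P e: FIRST = { ')', 'e', 'n' }
  D → P ): FIRST = { ')', 'e', 'n' }
  D → n e D: FIRST = { 'n' }
X has only one production, so no FIRST/FIRST conflict is possible there.

Conflict for L: L → ) P D and L → P n
  Overlap: { ')' }
Conflict for P: P → X and P → L
  Overlap: { ')', 'e', 'n' }
Conflict for D: D → P P e and D → P )
  Overlap: { ')', 'e', 'n' }
Conflict for D: D → P P e and D → n e D
  Overlap: { 'n' }
Conflict for D: D → P ) and D → n e D
  Overlap: { 'n' }

Answer: Yes. L → ')' P D / L → P n on { ')' }; P → X / P → L on { ')', 'e', 'n' }; D → P P e / D → P ')' on { ')', 'e', 'n' }; D → P P e / D → n e D on { 'n' }; D → P ')' / D → n e D on { 'n' }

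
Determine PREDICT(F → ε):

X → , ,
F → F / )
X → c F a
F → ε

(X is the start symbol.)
{ '/', 'a' }

PREDICT(F → ε) = (FIRST(RHS) \ {ε}) ∪ (FOLLOW(F) if ε ∈ FIRST(RHS), i.e. RHS ⇒* ε)
The right-hand side is ε (FIRST(ε) = { ε }), so the predict set is FOLLOW(F) = { '/', 'a' }
PREDICT(F → ε) = { '/', 'a' }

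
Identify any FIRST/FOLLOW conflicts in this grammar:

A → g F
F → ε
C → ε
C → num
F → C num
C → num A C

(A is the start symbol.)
Nullable non-terminals: C, F.
FIRST sets used below: FIRST(C) = { 'num', ε }

C: nullable alternative(s) C → ε; FOLLOW(C) = { 'num' }
  C → ε: FIRST \ {ε} = { } — this is the only nullable alternative, skip
  C → num: FIRST \ {ε} = { 'num' } — overlaps FOLLOW(C) on { 'num' }: CONFLICT
  C → num A C: FIRST \ {ε} = { 'num' } — overlaps FOLLOW(C) on { 'num' }: CONFLICT

F: nullable alternative(s) F → ε; FOLLOW(F) = { $, 'num' }
  F → ε: FIRST \ {ε} = { } — this is the only nullable alternative, skip
  F → C num: FIRST \ {ε} = { 'num' } — overlaps FOLLOW(F) on { 'num' }: CONFLICT

A has no nullable alternative, so no FIRST/FOLLOW check is needed there.

So the grammar has 3 FIRST/FOLLOW conflicts (marked CONFLICT above).

Answer: Yes. F → C num with FOLLOW(F) on { 'num' }; C → num with FOLLOW(C) on { 'num' }; C → num A C with FOLLOW(C) on { 'num' }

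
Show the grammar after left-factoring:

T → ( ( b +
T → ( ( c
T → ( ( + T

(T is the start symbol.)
Left-factoring transforms A → αβ₁ | αβ₂ into A → αA' and A' → β₁ | β₂
(α is the longest common prefix among the alternatives). Repeat until
no nonterminal has two alternatives with a common prefix.

Round 1: T has alternatives sharing prefix '( ('. Introduce T': T → ( ( T'
  Add: T' → b +
  Add: T' → c
  Add: T' → + T

No remaining common prefixes — done.

Resulting grammar:
T → ( ( T'
T' → b +
T' → c
T' → + T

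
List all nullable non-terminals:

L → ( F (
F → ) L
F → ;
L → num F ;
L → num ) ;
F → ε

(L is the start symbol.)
A non-terminal is nullable if it can derive ε (the empty string): either it has an ε-production, or it has a production whose right-hand side consists entirely of nullable non-terminals.

ε-productions: F → ε
So F is immediately nullable.
No further non-terminal can be added: every production for the remaining non-terminals contains a terminal or a non-nullable non-terminal.
Nullable = { 'F' }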